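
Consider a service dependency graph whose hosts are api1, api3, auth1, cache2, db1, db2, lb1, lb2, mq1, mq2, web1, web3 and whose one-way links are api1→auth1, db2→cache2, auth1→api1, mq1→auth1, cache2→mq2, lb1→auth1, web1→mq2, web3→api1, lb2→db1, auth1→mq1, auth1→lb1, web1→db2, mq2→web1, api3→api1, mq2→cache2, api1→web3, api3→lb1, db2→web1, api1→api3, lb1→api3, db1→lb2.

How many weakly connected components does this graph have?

3

From api1: component {api1, api3, auth1, lb1, mq1, web3}.
From cache2: component {cache2, db2, mq2, web1}.
From db1: component {db1, lb2}.
That's 3 components.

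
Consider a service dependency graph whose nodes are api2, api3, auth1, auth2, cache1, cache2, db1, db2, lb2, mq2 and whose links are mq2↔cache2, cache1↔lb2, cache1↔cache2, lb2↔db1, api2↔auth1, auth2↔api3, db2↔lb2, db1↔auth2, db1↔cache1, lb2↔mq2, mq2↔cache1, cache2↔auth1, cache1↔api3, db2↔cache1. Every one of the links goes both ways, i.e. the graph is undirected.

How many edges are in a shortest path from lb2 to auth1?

Distance 0: lb2.
Distance 1: cache1, db1, db2, mq2.
Distance 2: api3, auth2, cache2.
Distance 3: auth1 — contains auth1.

3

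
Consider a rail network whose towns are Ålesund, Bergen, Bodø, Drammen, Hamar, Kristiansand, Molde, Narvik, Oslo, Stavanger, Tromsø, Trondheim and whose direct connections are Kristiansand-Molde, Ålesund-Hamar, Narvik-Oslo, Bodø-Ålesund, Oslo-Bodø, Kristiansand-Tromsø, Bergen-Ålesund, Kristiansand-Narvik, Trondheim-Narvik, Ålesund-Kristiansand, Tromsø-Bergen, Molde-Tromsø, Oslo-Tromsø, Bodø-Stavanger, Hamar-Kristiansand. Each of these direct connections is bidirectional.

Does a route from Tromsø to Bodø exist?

Explore from Tromsø.
Distance 1: reach Bergen, Kristiansand, Molde, Oslo.
Distance 2: reach Ålesund, Bodø, Hamar, Narvik.
Found Bodø.

Yes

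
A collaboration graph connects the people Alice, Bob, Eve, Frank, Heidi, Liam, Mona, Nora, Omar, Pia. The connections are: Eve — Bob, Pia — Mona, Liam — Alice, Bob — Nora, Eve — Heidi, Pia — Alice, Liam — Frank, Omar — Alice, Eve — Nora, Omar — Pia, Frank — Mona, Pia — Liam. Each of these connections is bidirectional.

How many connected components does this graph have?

2

From Alice: component {Alice, Frank, Liam, Mona, Omar, Pia}.
From Bob: component {Bob, Eve, Heidi, Nora}.
That's 2 components.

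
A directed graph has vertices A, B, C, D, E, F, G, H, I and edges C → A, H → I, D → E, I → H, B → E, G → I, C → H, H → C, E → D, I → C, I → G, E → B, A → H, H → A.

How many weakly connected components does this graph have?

From A: component {A, C, G, H, I}.
From B: component {B, D, E}.
From F: component {F}.
That's 3 components.

3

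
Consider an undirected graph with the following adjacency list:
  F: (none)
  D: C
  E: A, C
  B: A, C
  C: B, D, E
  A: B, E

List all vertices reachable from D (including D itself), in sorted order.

A, B, C, D, E

Start at D.
Its neighbours: C.
Then their neighbours: B, E.
Then next layer: A.
Nothing further is reachable.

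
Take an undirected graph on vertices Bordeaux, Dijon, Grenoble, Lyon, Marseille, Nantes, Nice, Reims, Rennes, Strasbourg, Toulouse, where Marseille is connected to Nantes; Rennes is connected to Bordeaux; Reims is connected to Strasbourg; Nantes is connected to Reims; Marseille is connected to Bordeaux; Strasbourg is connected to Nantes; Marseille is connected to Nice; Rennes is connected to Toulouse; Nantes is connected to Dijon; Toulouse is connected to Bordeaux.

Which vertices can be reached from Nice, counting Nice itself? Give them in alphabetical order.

Bordeaux, Dijon, Marseille, Nantes, Nice, Reims, Rennes, Strasbourg, Toulouse

Start at Nice.
Its neighbours: Marseille.
Then their neighbours: Bordeaux, Nantes.
Then next layer: Dijon, Reims, Rennes, Strasbourg, Toulouse.
Nothing further is reachable.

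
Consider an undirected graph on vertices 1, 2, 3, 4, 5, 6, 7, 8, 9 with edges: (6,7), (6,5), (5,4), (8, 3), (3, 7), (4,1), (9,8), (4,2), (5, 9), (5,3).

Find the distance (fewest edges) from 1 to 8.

Distance 0: 1.
Distance 1: 4.
Distance 2: 2, 5.
Distance 3: 3, 6, 9.
Distance 4: 7, 8 — contains 8.

4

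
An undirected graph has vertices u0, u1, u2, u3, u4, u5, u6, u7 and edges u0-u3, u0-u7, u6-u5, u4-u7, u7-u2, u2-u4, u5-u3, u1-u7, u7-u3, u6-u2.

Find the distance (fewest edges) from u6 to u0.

Distance 0: u6.
Distance 1: u2, u5.
Distance 2: u3, u4, u7.
Distance 3: u0, u1 — contains u0.

3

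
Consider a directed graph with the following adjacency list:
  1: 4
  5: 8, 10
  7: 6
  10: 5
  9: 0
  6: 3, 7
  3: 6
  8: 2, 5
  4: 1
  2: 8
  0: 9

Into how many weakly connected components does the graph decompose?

4

From 0: component {0, 9}.
From 1: component {1, 4}.
From 2: component {2, 5, 8, 10}.
From 3: component {3, 6, 7}.
That's 4 components.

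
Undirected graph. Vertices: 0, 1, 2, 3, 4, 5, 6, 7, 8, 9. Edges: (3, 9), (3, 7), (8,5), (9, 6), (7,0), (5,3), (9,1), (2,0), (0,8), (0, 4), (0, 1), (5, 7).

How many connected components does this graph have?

1

From 0: component {0, 1, 2, 3, 4, 5, 6, 7, 8, 9}.
That's 1 component.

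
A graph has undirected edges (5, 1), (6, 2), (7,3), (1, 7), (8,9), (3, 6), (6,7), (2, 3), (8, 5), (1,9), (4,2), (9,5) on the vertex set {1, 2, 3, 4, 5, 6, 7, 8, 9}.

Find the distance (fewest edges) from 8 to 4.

Distance 0: 8.
Distance 1: 5, 9.
Distance 2: 1.
Distance 3: 7.
Distance 4: 3, 6.
Distance 5: 2.
Distance 6: 4 — contains 4.

6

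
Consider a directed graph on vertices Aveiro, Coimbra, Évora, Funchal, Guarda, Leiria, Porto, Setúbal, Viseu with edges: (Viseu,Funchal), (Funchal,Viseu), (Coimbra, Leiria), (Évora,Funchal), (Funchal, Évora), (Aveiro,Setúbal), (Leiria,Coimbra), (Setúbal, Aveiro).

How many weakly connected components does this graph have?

From Aveiro: component {Aveiro, Setúbal}.
From Coimbra: component {Coimbra, Leiria}.
From Évora: component {Évora, Funchal, Viseu}.
From Guarda: component {Guarda}.
From Porto: component {Porto}.
That's 5 components.

5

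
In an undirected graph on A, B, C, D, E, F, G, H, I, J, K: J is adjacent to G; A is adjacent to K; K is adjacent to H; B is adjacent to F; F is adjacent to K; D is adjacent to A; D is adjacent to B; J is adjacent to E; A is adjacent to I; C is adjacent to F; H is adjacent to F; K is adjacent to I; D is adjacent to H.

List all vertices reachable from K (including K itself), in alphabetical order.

Start at K.
Its neighbours: A, F, H, I.
Then their neighbours: B, C, D.
Nothing further is reachable.

A, B, C, D, F, H, I, K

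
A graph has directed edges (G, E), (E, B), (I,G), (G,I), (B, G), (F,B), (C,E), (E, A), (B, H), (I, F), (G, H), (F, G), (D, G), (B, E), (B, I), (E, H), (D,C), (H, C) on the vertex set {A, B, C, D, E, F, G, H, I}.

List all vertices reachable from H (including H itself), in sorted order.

A, B, C, E, F, G, H, I

Start at H.
Its neighbours: C.
Then their neighbours: E.
Then next layer: A, B.
Then next layer: G, I.
Then next layer: F.
Nothing further is reachable.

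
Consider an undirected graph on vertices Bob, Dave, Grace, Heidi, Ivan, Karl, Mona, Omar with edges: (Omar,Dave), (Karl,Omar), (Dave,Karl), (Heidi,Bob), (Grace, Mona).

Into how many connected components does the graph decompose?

4

From Bob: component {Bob, Heidi}.
From Dave: component {Dave, Karl, Omar}.
From Grace: component {Grace, Mona}.
From Ivan: component {Ivan}.
That's 4 components.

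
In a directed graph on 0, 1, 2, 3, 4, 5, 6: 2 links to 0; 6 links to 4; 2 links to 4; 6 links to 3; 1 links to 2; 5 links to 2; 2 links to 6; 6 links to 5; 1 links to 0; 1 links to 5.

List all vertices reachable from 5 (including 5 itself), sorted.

Start at 5.
Its neighbours: 2.
Then their neighbours: 0, 4, 6.
Then next layer: 3.
Nothing further is reachable.

0, 2, 3, 4, 5, 6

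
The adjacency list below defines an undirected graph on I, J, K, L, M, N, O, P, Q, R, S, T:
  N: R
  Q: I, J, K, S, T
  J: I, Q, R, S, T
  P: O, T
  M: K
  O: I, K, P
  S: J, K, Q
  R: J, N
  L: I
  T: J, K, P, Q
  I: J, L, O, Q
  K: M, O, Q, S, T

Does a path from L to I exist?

Explore from L.
Distance 1: reach I.
Found I.

Yes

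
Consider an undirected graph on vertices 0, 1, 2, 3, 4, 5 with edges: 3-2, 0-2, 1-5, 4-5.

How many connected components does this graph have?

2

From 0: component {0, 2, 3}.
From 1: component {1, 4, 5}.
That's 2 components.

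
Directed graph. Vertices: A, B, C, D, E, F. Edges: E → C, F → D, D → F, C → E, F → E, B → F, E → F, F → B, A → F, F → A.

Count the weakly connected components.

From A: component {A, B, C, D, E, F}.
That's 1 component.

1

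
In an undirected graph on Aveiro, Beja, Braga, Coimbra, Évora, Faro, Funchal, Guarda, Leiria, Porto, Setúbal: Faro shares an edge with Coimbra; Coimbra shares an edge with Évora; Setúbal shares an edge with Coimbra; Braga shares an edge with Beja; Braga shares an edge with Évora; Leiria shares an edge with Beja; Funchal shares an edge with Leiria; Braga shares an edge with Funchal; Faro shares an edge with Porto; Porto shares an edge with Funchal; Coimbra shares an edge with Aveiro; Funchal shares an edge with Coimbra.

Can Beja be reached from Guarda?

Guarda has no edges, so nothing is reachable from it.

No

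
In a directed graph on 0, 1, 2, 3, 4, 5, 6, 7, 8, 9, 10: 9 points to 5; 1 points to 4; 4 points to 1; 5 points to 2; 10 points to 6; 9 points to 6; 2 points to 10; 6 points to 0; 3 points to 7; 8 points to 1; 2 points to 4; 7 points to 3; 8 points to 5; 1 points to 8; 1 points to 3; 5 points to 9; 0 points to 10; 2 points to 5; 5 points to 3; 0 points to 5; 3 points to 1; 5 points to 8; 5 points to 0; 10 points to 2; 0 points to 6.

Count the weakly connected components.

1

From 0: component {0, 1, 2, 3, 4, 5, 6, 7, 8, 9, 10}.
That's 1 component.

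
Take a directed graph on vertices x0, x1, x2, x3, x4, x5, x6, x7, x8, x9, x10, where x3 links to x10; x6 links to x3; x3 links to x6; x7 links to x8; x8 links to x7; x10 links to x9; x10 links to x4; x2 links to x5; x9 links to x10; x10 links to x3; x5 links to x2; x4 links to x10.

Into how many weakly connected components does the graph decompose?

From x0: component {x0}.
From x1: component {x1}.
From x2: component {x2, x5}.
From x3: component {x3, x4, x6, x9, x10}.
From x7: component {x7, x8}.
That's 5 components.

5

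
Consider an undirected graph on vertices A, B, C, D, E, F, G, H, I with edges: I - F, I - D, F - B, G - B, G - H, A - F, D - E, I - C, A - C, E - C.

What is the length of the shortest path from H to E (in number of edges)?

Distance 0: H.
Distance 1: G.
Distance 2: B.
Distance 3: F.
Distance 4: A, I.
Distance 5: C, D.
Distance 6: E — contains E.

6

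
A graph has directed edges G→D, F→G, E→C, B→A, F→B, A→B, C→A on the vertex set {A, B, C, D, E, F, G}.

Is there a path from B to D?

No

Explore from B.
Distance 1: reach A.
The search from B is exhausted; no directed path reaches D.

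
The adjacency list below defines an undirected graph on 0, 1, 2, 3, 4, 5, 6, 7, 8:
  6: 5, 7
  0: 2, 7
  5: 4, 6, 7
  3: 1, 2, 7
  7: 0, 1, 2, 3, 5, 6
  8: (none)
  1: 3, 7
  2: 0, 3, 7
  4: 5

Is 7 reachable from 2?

Yes

Explore from 2.
Distance 1: reach 0, 3, 7.
Found 7.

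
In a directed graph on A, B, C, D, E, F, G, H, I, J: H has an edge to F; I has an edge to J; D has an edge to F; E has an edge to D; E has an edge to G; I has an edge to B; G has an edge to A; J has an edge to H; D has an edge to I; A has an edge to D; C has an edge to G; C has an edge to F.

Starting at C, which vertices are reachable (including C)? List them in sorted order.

Start at C.
Its neighbours: F, G.
Then their neighbours: A.
Then next layer: D.
Then next layer: I.
Then next layer: B, J.
Then next layer: H.
Nothing further is reachable.

A, B, C, D, F, G, H, I, J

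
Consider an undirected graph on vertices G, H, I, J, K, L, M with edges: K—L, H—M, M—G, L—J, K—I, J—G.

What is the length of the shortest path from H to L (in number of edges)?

4

Distance 0: H.
Distance 1: M.
Distance 2: G.
Distance 3: J.
Distance 4: L — contains L.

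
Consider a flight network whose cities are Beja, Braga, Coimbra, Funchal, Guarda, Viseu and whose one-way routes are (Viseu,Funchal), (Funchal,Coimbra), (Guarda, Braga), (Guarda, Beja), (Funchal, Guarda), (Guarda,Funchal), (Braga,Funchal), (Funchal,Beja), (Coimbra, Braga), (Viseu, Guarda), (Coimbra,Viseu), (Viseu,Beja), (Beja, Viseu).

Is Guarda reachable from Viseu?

Yes

Explore from Viseu.
Distance 1: reach Beja, Funchal, Guarda.
Found Guarda.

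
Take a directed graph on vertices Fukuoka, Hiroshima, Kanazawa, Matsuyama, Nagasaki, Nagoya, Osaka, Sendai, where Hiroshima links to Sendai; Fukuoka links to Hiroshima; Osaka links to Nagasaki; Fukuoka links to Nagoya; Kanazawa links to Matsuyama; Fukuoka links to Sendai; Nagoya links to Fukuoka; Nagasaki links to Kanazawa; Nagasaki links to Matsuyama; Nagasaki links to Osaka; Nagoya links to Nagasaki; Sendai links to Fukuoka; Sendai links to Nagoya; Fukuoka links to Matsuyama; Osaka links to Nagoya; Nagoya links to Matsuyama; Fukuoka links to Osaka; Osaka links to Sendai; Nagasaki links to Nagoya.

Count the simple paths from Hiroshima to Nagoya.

Hiroshima→Sendai→Fukuoka→Nagoya
Hiroshima→Sendai→Fukuoka→Osaka→Nagasaki→Nagoya
Hiroshima→Sendai→Fukuoka→Osaka→Nagoya
Hiroshima→Sendai→Nagoya

4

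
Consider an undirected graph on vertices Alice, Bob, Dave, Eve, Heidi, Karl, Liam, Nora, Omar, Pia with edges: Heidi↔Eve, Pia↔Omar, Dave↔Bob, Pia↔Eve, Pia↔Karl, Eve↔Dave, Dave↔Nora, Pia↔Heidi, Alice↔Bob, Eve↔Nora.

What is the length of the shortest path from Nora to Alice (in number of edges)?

3

Distance 0: Nora.
Distance 1: Dave, Eve.
Distance 2: Bob, Heidi, Pia.
Distance 3: Alice, Karl, Omar — contains Alice.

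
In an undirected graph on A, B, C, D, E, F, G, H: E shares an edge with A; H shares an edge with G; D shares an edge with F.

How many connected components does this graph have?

5

From A: component {A, E}.
From B: component {B}.
From C: component {C}.
From D: component {D, F}.
From G: component {G, H}.
That's 5 components.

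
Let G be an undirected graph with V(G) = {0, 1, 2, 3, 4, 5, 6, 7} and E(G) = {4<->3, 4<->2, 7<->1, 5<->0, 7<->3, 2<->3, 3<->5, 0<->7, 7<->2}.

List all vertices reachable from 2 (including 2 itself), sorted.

Start at 2.
Its neighbours: 3, 4, 7.
Then their neighbours: 0, 1, 5.
Nothing further is reachable.

0, 1, 2, 3, 4, 5, 7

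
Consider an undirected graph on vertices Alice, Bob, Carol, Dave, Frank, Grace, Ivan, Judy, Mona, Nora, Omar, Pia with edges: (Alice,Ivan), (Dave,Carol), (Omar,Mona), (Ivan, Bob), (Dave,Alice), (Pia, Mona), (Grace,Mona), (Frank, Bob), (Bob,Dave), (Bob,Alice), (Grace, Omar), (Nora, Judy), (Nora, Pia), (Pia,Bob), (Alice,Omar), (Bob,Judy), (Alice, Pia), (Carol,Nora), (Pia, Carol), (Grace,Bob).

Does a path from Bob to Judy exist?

Yes

Explore from Bob.
Distance 1: reach Alice, Dave, Frank, Grace, Ivan, Judy, Pia.
Found Judy.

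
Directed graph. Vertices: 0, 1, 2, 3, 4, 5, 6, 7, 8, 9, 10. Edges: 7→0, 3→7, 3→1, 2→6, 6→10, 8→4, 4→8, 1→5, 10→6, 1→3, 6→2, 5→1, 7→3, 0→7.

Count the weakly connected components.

4

From 0: component {0, 1, 3, 5, 7}.
From 2: component {2, 6, 10}.
From 4: component {4, 8}.
From 9: component {9}.
That's 4 components.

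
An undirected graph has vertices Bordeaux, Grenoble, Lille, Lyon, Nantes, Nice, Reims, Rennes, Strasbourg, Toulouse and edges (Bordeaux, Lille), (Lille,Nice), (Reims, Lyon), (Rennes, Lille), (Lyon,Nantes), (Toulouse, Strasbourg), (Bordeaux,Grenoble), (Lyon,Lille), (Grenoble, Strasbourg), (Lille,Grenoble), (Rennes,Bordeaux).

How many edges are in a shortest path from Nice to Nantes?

Distance 0: Nice.
Distance 1: Lille.
Distance 2: Bordeaux, Grenoble, Lyon, Rennes.
Distance 3: Nantes, Reims, Strasbourg — contains Nantes.

3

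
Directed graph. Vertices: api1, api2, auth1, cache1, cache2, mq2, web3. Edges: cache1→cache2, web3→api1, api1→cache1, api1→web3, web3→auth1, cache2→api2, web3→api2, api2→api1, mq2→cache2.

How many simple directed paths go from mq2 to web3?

1

mq2→cache2→api2→api1→web3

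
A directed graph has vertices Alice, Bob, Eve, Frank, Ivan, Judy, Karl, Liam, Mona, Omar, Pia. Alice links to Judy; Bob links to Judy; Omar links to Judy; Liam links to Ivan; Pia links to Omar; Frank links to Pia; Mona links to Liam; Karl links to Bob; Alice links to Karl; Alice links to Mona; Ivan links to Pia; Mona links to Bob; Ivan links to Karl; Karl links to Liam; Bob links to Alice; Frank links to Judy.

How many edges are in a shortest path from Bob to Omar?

6

Distance 0: Bob.
Distance 1: Alice, Judy.
Distance 2: Karl, Mona.
Distance 3: Liam.
Distance 4: Ivan.
Distance 5: Pia.
Distance 6: Omar — contains Omar.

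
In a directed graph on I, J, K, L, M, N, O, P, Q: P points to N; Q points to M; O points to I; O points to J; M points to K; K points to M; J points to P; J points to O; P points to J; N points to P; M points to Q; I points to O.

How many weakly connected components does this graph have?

3

From I: component {I, J, N, O, P}.
From K: component {K, M, Q}.
From L: component {L}.
That's 3 components.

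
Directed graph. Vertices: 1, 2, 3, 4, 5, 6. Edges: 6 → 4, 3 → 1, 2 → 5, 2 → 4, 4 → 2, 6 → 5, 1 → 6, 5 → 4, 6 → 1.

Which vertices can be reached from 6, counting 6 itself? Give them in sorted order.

Start at 6.
Its neighbours: 1, 4, 5.
Then their neighbours: 2.
Nothing further is reachable.

1, 2, 4, 5, 6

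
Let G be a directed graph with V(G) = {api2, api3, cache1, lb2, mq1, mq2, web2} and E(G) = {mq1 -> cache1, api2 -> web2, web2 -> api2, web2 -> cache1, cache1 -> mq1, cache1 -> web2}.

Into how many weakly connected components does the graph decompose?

From api2: component {api2, cache1, mq1, web2}.
From api3: component {api3}.
From lb2: component {lb2}.
From mq2: component {mq2}.
That's 4 components.

4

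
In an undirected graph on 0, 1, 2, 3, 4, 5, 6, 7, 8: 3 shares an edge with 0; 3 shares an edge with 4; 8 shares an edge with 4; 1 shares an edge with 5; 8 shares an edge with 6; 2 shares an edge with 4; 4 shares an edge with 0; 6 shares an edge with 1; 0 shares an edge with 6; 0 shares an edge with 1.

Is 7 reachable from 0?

No

Explore from 0.
Distance 1: reach 1, 3, 4, 6.
Distance 2: reach 2, 5, 8.
The search is exhausted without reaching 7; it lies in a different component.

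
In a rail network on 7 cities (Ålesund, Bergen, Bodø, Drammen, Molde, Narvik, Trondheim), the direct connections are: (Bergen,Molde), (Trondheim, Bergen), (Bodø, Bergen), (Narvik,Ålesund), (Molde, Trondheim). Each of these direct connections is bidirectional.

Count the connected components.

From Ålesund: component {Ålesund, Narvik}.
From Bergen: component {Bergen, Bodø, Molde, Trondheim}.
From Drammen: component {Drammen}.
That's 3 components.

3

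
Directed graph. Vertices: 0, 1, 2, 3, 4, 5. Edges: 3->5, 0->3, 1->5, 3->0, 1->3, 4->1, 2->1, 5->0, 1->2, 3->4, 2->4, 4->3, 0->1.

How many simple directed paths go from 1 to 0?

5

1→2→4→3→0
1→2→4→3→5→0
1→3→0
1→3→5→0
1→5→0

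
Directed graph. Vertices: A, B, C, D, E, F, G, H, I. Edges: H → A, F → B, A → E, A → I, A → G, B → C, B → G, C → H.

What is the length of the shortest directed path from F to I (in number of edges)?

Distance 0: F.
Distance 1: B.
Distance 2: C, G.
Distance 3: H.
Distance 4: A.
Distance 5: E, I — contains I.

5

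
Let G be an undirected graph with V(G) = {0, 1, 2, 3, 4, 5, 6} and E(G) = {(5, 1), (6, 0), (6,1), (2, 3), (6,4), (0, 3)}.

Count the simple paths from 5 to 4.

5–1–6–4

1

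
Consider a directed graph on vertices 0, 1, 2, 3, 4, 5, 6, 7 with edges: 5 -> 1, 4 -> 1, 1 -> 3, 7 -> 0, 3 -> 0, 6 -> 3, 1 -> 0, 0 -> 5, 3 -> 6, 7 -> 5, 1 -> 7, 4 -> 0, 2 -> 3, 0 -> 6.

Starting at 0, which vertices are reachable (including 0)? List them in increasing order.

Start at 0.
Its neighbours: 5, 6.
Then their neighbours: 1, 3.
Then next layer: 7.
Nothing further is reachable.

0, 1, 3, 5, 6, 7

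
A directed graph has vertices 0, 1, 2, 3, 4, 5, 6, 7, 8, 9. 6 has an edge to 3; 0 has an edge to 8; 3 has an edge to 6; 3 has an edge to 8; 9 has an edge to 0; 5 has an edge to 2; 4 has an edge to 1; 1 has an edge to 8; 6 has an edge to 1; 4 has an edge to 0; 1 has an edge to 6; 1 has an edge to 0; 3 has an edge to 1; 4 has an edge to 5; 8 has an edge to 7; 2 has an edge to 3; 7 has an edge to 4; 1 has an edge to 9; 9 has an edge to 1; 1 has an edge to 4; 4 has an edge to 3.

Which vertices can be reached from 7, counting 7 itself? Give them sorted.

0, 1, 2, 3, 4, 5, 6, 7, 8, 9

Start at 7.
Its neighbours: 4.
Then their neighbours: 0, 1, 3, 5.
Then next layer: 2, 6, 8, 9.
Every vertex is now reached.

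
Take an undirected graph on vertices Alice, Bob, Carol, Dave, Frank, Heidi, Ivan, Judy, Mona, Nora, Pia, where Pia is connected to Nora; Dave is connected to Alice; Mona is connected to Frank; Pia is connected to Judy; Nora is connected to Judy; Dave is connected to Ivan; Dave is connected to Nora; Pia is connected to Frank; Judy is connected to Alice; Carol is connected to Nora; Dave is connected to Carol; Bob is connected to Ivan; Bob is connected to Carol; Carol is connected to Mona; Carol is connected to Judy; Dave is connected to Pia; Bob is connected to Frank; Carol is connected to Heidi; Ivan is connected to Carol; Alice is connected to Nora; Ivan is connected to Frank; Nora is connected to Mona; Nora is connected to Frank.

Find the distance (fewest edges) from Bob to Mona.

Distance 0: Bob.
Distance 1: Carol, Frank, Ivan.
Distance 2: Dave, Heidi, Judy, Mona, Nora, Pia — contains Mona.

2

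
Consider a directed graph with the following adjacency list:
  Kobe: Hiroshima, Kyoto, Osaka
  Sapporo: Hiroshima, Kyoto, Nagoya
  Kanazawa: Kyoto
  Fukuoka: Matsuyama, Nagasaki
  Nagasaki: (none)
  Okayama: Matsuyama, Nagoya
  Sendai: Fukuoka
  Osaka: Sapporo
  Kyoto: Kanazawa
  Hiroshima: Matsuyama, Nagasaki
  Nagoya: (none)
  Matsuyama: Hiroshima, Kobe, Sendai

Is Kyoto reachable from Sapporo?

Yes

Explore from Sapporo.
Distance 1: reach Hiroshima, Kyoto, Nagoya.
Found Kyoto.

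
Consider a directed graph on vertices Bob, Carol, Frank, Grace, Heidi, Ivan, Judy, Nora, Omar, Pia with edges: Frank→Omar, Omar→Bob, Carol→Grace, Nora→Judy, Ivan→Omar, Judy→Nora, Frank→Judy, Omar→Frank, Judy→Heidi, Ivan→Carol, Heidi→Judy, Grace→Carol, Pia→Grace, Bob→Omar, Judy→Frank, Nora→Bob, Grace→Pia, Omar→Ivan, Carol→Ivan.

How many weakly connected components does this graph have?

From Bob: component {Bob, Carol, Frank, Grace, Heidi, Ivan, Judy, Nora, Omar, Pia}.
That's 1 component.

1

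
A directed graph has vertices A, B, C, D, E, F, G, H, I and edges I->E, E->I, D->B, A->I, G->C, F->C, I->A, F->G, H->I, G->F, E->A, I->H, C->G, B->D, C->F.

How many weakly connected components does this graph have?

3

From A: component {A, E, H, I}.
From B: component {B, D}.
From C: component {C, F, G}.
That's 3 components.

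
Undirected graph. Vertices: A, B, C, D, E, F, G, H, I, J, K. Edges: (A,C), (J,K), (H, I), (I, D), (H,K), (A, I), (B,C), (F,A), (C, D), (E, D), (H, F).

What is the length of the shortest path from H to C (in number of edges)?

3

Distance 0: H.
Distance 1: F, I, K.
Distance 2: A, D, J.
Distance 3: C, E — contains C.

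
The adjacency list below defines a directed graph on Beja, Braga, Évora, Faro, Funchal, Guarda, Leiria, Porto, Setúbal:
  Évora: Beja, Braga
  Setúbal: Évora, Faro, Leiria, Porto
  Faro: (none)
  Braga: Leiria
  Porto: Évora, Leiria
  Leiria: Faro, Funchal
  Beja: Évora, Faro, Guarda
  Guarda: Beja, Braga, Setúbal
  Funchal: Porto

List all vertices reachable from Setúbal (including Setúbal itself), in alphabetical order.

Beja, Braga, Évora, Faro, Funchal, Guarda, Leiria, Porto, Setúbal

Start at Setúbal.
Its neighbours: Évora, Faro, Leiria, Porto.
Then their neighbours: Beja, Braga, Funchal.
Then next layer: Guarda.
Every vertex is now reached.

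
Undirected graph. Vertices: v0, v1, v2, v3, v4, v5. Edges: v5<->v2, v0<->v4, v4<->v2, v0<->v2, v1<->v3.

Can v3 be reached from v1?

Explore from v1.
Distance 1: reach v3.
Found v3.

Yes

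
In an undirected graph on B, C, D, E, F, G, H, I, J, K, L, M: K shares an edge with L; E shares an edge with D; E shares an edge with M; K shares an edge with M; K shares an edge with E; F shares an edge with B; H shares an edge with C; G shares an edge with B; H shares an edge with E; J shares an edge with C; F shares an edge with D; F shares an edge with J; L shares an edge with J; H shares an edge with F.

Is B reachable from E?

Yes

Explore from E.
Distance 1: reach D, H, K, M.
Distance 2: reach C, F, L.
Distance 3: reach B, J.
Found B.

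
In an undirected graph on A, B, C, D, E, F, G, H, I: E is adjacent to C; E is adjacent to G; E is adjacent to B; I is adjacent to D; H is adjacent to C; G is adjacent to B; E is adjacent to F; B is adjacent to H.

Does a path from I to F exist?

Explore from I.
Distance 1: reach D.
The search is exhausted without reaching F; it lies in a different component.

No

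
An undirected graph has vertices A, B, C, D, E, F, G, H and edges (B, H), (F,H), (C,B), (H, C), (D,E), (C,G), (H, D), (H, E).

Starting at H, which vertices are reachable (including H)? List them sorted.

Start at H.
Its neighbours: B, C, D, E, F.
Then their neighbours: G.
Nothing further is reachable.

B, C, D, E, F, G, H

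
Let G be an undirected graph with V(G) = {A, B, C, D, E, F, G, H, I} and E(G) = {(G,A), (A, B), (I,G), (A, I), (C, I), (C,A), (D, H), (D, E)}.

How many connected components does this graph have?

3

From A: component {A, B, C, G, I}.
From D: component {D, E, H}.
From F: component {F}.
That's 3 components.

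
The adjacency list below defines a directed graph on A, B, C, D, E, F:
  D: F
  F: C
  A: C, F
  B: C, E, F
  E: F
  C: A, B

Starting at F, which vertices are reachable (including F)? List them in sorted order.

Start at F.
Its neighbours: C.
Then their neighbours: A, B.
Then next layer: E.
Nothing further is reachable.

A, B, C, E, F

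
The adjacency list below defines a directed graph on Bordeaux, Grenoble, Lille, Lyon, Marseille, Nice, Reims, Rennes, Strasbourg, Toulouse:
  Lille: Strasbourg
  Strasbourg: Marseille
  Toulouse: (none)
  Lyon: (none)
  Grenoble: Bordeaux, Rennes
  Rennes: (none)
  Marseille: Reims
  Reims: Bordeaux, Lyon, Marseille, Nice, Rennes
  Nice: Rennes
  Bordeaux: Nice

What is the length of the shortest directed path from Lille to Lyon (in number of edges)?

Distance 0: Lille.
Distance 1: Strasbourg.
Distance 2: Marseille.
Distance 3: Reims.
Distance 4: Bordeaux, Lyon, Nice, Rennes — contains Lyon.

4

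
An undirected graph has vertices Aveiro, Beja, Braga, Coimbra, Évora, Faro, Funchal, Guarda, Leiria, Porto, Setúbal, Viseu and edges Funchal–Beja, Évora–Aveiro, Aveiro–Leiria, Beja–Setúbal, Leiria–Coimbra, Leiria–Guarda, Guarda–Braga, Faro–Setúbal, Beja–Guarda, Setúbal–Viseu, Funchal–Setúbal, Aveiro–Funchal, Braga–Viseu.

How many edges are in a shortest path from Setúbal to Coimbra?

4

Distance 0: Setúbal.
Distance 1: Beja, Faro, Funchal, Viseu.
Distance 2: Aveiro, Braga, Guarda.
Distance 3: Évora, Leiria.
Distance 4: Coimbra — contains Coimbra.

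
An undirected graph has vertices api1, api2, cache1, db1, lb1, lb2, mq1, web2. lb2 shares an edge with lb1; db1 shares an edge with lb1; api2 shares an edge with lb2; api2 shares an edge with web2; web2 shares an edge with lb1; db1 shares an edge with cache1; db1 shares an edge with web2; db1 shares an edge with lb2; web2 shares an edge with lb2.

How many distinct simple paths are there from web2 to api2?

6

web2–api2
web2–db1–lb1–lb2–api2
web2–db1–lb2–api2
web2–lb1–db1–lb2–api2
web2–lb1–lb2–api2
web2–lb2–api2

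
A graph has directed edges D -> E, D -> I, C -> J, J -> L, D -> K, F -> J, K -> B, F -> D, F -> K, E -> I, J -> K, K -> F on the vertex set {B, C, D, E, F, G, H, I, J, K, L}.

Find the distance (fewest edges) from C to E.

5

Distance 0: C.
Distance 1: J.
Distance 2: K, L.
Distance 3: B, F.
Distance 4: D.
Distance 5: E, I — contains E.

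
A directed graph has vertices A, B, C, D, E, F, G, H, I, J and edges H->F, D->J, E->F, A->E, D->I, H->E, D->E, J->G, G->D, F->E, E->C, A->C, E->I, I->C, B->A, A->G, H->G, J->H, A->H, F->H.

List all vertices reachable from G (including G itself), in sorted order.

Start at G.
Its neighbours: D.
Then their neighbours: E, I, J.
Then next layer: C, F, H.
Nothing further is reachable.

C, D, E, F, G, H, I, J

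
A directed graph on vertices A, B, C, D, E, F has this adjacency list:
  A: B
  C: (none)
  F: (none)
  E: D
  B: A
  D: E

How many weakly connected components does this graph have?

4

From A: component {A, B}.
From C: component {C}.
From D: component {D, E}.
From F: component {F}.
That's 4 components.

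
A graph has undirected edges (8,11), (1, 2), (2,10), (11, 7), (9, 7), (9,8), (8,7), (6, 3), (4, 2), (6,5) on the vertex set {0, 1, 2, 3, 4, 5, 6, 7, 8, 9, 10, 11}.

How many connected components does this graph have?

From 0: component {0}.
From 1: component {1, 2, 4, 10}.
From 3: component {3, 5, 6}.
From 7: component {7, 8, 9, 11}.
That's 4 components.

4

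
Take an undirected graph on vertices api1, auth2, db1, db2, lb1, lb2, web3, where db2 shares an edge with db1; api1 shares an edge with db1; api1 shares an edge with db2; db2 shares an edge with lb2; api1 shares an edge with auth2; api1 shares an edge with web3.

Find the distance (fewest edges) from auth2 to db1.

Distance 0: auth2.
Distance 1: api1.
Distance 2: db1, db2, web3 — contains db1.

2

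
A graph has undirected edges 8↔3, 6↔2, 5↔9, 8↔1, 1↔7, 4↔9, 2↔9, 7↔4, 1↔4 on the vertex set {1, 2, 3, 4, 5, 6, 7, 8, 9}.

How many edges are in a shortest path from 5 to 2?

2

Distance 0: 5.
Distance 1: 9.
Distance 2: 2, 4 — contains 2.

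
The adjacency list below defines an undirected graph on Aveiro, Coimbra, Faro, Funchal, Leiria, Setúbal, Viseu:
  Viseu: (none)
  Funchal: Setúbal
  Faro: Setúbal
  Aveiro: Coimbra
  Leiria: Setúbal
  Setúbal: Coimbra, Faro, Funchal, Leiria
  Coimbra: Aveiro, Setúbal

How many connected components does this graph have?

2

From Aveiro: component {Aveiro, Coimbra, Faro, Funchal, Leiria, Setúbal}.
From Viseu: component {Viseu}.
That's 2 components.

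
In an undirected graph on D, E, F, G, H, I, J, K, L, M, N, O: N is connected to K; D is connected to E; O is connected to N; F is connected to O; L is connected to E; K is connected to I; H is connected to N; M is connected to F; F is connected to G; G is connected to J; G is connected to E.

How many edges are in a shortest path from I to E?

6

Distance 0: I.
Distance 1: K.
Distance 2: N.
Distance 3: H, O.
Distance 4: F.
Distance 5: G, M.
Distance 6: E, J — contains E.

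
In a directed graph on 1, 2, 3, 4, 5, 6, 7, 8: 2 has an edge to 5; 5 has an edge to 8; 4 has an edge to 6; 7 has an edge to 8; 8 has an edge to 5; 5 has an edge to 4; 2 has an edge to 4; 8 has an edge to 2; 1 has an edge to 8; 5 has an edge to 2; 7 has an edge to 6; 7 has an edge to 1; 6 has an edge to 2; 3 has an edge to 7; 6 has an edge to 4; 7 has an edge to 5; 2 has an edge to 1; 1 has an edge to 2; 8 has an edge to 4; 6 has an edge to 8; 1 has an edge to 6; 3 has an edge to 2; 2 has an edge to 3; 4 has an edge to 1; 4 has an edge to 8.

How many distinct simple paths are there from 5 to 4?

16

5→2→1→6→4
5→2→1→6→8→4
5→2→1→8→4
5→2→3→7→1→6→4
5→2→3→7→1→6→8→4
5→2→3→7→1→8→4
5→2→3→7→6→4
5→2→3→7→6→8→4
... and 8 more.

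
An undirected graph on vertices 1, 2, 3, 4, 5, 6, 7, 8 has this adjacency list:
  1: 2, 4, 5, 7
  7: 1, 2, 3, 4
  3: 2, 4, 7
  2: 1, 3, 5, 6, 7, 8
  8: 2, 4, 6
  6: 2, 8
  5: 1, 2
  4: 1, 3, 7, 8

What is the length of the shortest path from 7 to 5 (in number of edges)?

2

Distance 0: 7.
Distance 1: 1, 2, 3, 4.
Distance 2: 5, 6, 8 — contains 5.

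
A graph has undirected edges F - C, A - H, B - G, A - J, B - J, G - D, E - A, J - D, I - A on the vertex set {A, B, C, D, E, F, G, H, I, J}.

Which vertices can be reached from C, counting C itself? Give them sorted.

C, F

Start at C.
Its neighbours: F.
Nothing further is reachable.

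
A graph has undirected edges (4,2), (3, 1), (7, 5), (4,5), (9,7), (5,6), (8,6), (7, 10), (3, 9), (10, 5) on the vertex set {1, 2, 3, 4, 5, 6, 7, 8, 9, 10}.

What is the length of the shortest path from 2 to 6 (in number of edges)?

Distance 0: 2.
Distance 1: 4.
Distance 2: 5.
Distance 3: 6, 7, 10 — contains 6.

3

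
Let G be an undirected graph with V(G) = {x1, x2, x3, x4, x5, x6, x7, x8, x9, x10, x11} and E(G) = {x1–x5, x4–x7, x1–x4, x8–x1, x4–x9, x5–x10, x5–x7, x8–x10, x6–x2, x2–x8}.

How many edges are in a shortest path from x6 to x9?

Distance 0: x6.
Distance 1: x2.
Distance 2: x8.
Distance 3: x1, x10.
Distance 4: x4, x5.
Distance 5: x7, x9 — contains x9.

5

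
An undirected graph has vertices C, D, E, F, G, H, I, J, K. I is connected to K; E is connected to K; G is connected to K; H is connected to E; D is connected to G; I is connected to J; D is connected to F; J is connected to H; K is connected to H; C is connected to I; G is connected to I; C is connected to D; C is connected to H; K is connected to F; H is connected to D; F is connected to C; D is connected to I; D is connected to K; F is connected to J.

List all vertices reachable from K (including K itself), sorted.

C, D, E, F, G, H, I, J, K

Start at K.
Its neighbours: D, E, F, G, H, I.
Then their neighbours: C, J.
Every vertex is now reached.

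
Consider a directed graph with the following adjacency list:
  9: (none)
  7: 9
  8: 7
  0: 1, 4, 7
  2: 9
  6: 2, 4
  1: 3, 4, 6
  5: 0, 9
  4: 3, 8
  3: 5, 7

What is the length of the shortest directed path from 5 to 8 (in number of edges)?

Distance 0: 5.
Distance 1: 0, 9.
Distance 2: 1, 4, 7.
Distance 3: 3, 6, 8 — contains 8.

3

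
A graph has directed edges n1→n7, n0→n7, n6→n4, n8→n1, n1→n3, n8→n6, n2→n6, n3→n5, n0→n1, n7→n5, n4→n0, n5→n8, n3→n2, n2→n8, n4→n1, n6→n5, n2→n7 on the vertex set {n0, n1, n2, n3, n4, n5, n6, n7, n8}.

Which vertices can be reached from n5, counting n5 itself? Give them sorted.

Start at n5.
Its neighbours: n8.
Then their neighbours: n1, n6.
Then next layer: n3, n4, n7.
Then next layer: n0, n2.
Every vertex is now reached.

n0, n1, n2, n3, n4, n5, n6, n7, n8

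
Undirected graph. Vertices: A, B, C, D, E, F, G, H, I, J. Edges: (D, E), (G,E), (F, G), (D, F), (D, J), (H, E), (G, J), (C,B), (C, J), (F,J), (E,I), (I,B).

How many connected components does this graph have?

From A: component {A}.
From B: component {B, C, D, E, F, G, H, I, J}.
That's 2 components.

2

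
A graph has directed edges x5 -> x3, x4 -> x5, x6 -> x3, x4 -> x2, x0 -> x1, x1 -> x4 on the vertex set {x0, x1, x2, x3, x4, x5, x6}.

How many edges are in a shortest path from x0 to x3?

Distance 0: x0.
Distance 1: x1.
Distance 2: x4.
Distance 3: x2, x5.
Distance 4: x3 — contains x3.

4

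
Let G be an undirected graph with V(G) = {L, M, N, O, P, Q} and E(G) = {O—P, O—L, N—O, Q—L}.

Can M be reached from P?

No

Explore from P.
Distance 1: reach O.
Distance 2: reach L, N.
Distance 3: reach Q.
The search is exhausted without reaching M; it lies in a different component.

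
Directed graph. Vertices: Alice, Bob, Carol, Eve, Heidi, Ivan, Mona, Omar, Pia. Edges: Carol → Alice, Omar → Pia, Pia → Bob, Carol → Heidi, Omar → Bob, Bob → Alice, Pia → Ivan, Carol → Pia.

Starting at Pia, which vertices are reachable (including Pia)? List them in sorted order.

Alice, Bob, Ivan, Pia

Start at Pia.
Its neighbours: Bob, Ivan.
Then their neighbours: Alice.
Nothing further is reachable.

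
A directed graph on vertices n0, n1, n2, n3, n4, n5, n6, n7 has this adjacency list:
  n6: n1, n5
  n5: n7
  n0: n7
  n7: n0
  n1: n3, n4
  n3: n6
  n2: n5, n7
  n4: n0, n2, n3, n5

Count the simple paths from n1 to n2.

n1→n4→n2

1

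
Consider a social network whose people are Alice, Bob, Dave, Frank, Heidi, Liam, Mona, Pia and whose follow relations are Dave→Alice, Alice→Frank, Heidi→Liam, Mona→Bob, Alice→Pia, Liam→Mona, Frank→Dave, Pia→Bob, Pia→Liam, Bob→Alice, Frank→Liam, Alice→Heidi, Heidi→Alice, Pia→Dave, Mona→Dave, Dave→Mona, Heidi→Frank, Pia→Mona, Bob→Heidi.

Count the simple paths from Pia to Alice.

16

Pia→Bob→Alice
Pia→Bob→Heidi→Alice
Pia→Bob→Heidi→Frank→Dave→Alice
Pia→Bob→Heidi→Frank→Liam→Mona→Dave→Alice
Pia→Bob→Heidi→Liam→Mona→Dave→Alice
Pia→Dave→Alice
Pia→Dave→Mona→Bob→Alice
Pia→Dave→Mona→Bob→Heidi→Alice
... and 8 more.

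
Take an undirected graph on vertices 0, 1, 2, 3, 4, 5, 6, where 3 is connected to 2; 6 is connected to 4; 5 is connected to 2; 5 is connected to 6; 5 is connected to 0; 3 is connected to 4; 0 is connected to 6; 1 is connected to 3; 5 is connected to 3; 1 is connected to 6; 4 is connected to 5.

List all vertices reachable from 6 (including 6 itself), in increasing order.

Start at 6.
Its neighbours: 0, 1, 4, 5.
Then their neighbours: 2, 3.
Every vertex is now reached.

0, 1, 2, 3, 4, 5, 6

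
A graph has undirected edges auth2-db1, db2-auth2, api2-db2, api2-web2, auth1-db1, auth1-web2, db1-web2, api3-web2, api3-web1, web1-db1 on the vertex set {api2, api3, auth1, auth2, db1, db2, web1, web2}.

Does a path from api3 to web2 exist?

Explore from api3.
Distance 1: reach web1, web2.
Found web2.

Yes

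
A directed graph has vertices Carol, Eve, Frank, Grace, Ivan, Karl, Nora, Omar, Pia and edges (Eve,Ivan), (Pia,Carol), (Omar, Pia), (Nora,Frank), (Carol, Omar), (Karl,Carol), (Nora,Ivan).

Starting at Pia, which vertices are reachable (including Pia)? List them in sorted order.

Carol, Omar, Pia

Start at Pia.
Its neighbours: Carol.
Then their neighbours: Omar.
Nothing further is reachable.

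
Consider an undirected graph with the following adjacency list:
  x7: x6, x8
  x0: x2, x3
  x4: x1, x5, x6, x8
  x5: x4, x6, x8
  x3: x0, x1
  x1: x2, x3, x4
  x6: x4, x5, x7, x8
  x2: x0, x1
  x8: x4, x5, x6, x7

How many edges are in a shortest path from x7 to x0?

5

Distance 0: x7.
Distance 1: x6, x8.
Distance 2: x4, x5.
Distance 3: x1.
Distance 4: x2, x3.
Distance 5: x0 — contains x0.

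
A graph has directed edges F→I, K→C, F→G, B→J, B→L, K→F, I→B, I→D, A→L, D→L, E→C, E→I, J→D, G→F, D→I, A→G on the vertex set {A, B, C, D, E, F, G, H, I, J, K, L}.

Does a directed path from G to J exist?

Yes

Explore from G.
Distance 1: reach F.
Distance 2: reach I.
Distance 3: reach B, D.
Distance 4: reach J, L.
Found J.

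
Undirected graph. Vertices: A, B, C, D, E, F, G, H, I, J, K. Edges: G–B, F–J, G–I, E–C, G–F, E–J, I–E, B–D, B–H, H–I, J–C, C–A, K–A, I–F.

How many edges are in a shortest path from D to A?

6

Distance 0: D.
Distance 1: B.
Distance 2: G, H.
Distance 3: F, I.
Distance 4: E, J.
Distance 5: C.
Distance 6: A — contains A.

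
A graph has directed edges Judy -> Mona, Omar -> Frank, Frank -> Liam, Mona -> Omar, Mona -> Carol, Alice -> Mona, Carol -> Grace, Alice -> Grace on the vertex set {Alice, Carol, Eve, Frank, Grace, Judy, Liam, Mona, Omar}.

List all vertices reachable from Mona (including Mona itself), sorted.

Carol, Frank, Grace, Liam, Mona, Omar

Start at Mona.
Its neighbours: Carol, Omar.
Then their neighbours: Frank, Grace.
Then next layer: Liam.
Nothing further is reachable.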